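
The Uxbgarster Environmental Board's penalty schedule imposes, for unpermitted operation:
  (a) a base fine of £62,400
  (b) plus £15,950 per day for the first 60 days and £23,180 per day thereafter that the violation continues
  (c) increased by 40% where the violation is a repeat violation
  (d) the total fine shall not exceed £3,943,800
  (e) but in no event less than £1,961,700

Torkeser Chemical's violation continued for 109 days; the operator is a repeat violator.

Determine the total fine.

First 60 days: 60 × £15,950 = £957,000
Remaining days: (109 − 60) × £23,180 = £1,135,820
Per-day component: £957,000 + £1,135,820 = £2,092,820
Base plus per-day: £62,400 + £2,092,820 = £2,155,220
Enhancement: 40% of £2,155,220 = £862,088
Enhanced fine: £2,155,220 + £862,088 = £3,017,308
Cap at £3,943,800: £3,017,308 is within the cap, no reduction.
Minimum £1,961,700: £3,017,308 meets the minimum, no increase.

£3,017,308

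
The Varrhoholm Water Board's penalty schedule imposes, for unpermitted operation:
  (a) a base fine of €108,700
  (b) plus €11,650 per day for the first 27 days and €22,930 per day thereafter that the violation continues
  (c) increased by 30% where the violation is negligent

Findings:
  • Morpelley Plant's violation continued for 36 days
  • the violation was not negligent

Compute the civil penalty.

First 27 days: 27 × €11,650 = €314,550
Remaining days: (36 − 27) × €22,930 = €206,370
Per-day component: €314,550 + €206,370 = €520,920
Base plus per-day: €108,700 + €520,920 = €629,620
The violation was not negligent: no 30% increase.

Civil penalty: €629,620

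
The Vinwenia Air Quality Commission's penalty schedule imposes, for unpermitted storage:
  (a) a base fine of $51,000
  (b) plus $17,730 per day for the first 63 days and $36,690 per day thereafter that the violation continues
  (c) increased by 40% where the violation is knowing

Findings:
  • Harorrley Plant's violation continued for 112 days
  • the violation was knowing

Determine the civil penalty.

First 63 days: 63 × $17,730 = $1,116,990
Remaining days: (112 − 63) × $36,690 = $1,797,810
Per-day component: $1,116,990 + $1,797,810 = $2,914,800
Base plus per-day: $51,000 + $2,914,800 = $2,965,800
Enhancement: 40% of $2,965,800 = $1,186,320
Enhanced fine: $2,965,800 + $1,186,320 = $4,152,120

Civil penalty: $4,152,120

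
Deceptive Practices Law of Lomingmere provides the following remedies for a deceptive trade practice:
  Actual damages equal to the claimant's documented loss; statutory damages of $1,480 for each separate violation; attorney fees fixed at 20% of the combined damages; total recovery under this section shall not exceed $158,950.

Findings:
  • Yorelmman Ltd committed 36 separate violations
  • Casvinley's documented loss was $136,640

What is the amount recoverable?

Statutory damages: 36 × $1,480 = $53,280
Combined damages: $136,640 + $53,280 = $189,920
Attorney fees: 20% of $189,920 = $37,984
Total before cap: $189,920 + $37,984 = $227,904
Cap at $158,950: $227,904 exceeds the cap → $158,950

$158,950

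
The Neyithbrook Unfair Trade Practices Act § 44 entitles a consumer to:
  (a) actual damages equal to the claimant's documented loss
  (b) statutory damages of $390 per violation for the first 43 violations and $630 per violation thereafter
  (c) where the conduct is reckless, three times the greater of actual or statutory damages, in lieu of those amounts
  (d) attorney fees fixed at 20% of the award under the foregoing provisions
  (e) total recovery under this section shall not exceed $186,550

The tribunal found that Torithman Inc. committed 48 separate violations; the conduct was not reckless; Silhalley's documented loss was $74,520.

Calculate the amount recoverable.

$113,328

First 43 violations: 43 × $390 = $16,770
Remaining violations: (48 − 43) × $630 = $3,150
Statutory damages: $16,770 + $3,150 = $19,920
Conduct not reckless: the in-lieu enhancement does not apply.
Actual plus statutory damages: $74,520 + $19,920 = $94,440
Attorney fees: 20% of $94,440 = $18,888
Total before cap: $94,440 + $18,888 = $113,328
Cap at $186,550: $113,328 is within the cap, no reduction.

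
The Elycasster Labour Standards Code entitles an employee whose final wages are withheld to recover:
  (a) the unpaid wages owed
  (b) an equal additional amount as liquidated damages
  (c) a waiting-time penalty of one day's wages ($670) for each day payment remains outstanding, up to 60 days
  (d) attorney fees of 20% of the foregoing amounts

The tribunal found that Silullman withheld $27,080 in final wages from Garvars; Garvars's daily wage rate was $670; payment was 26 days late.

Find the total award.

Liquidated damages (equal amount): $27,080
Penalty days: min(26, 60) = 26
Waiting-time penalty: 26 × $670 = $17,420
Subtotal: $27,080 + $27,080 + $17,420 = $71,580
Attorney fees: 20% of $71,580 = $14,316
Total award: $71,580 + $14,316 = $85,896

$85,896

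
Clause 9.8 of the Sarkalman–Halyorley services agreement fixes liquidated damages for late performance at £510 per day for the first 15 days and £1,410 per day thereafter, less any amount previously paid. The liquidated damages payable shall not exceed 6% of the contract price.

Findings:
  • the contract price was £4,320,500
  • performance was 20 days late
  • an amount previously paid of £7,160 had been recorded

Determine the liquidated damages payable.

First 15 days: 15 × £510 = £7,650
Remaining days: (20 − 15) × £1,410 = £7,050
Accrued per-day damages: £7,650 + £7,050 = £14,700
Less amount previously paid: £14,700 − £7,160 = £7,540
Cap: 6% of £4,320,500 = £259,230
Cap at £259,230: £7,540 is within the cap, no reduction.

£7,540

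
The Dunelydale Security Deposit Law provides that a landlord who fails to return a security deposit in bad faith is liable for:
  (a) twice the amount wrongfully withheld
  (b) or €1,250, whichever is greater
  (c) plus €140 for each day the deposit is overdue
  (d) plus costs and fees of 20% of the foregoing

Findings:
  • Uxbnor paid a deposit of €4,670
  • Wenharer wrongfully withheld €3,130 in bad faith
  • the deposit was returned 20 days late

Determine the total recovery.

€10,872

Doubled: 2 × €3,130 = €6,260
Minimum €1,250: €6,260 meets the minimum, no increase.
Late-return penalty: 20 × €140 = €2,800
Damages plus late penalty: €6,260 + €2,800 = €9,060
Costs and fees: 20% of €9,060 = €1,812
Total recovery: €9,060 + €1,812 = €10,872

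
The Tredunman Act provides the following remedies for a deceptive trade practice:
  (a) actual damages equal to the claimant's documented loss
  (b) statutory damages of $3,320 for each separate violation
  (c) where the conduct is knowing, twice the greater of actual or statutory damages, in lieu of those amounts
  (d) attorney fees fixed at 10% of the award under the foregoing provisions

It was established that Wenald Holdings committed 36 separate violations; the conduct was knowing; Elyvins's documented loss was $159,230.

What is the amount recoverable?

Statutory damages: 36 × $3,320 = $119,520
Greater of actual damages ($159,230) or statutory damages ($119,520): $159,230
Doubled: 2 × $159,230 = $318,460
Attorney fees: 10% of $318,460 = $31,846
Total recovery: $318,460 + $31,846 = $350,306

$350,306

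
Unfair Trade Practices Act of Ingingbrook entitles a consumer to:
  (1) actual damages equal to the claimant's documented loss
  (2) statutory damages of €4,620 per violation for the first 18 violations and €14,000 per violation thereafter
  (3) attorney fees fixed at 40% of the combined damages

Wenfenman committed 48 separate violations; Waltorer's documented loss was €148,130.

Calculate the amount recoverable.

€911,806

First 18 violations: 18 × €4,620 = €83,160
Remaining violations: (48 − 18) × €14,000 = €420,000
Statutory damages: €83,160 + €420,000 = €503,160
Combined damages: €148,130 + €503,160 = €651,290
Attorney fees: 40% of €651,290 = €260,516
Total recovery: €651,290 + €260,516 = €911,806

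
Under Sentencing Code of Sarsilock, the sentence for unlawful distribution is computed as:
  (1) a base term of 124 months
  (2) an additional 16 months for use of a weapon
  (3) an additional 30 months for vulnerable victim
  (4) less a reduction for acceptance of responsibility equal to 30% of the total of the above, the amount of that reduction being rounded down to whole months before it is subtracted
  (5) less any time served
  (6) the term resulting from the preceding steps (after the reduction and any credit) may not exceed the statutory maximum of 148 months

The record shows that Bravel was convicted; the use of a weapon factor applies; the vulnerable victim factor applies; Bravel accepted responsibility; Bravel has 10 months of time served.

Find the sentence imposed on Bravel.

Sentence: 109 months

Use of a weapon enhancement: +16 months
Vulnerable victim enhancement: +30 months
Adjusted term: 124 months + 16 months + 30 months = 170 months
Acceptance of responsibility reduction: 30% of 170 months = 51 months (rounded down)
After reduction: 170 − 51 = 119 months
Less time served: 119 months − 10 months = 109 months
Cap at 148 months: 109 months is within the cap, no reduction.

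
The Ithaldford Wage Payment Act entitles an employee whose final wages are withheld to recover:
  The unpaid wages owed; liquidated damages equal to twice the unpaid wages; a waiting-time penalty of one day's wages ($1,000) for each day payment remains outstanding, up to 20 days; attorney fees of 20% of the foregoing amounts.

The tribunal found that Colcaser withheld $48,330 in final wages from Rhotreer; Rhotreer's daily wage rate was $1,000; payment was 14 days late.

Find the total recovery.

Doubled: 2 × $48,330 = $96,660
Penalty days: min(14, 20) = 14
Waiting-time penalty: 14 × $1,000 = $14,000
Subtotal: $48,330 + $96,660 + $14,000 = $158,990
Attorney fees: 20% of $158,990 = $31,798
Total award: $158,990 + $31,798 = $190,788

$190,788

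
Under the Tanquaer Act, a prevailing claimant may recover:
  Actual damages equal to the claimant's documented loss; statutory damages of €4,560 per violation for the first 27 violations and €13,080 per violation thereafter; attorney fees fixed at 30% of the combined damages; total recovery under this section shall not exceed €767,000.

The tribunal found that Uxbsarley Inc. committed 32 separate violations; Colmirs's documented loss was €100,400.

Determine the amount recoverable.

First 27 violations: 27 × €4,560 = €123,120
Remaining violations: (32 − 27) × €13,080 = €65,400
Statutory damages: €123,120 + €65,400 = €188,520
Combined damages: €100,400 + €188,520 = €288,920
Attorney fees: 30% of €288,920 = €86,676
Total before cap: €288,920 + €86,676 = €375,596
Cap at €767,000: €375,596 is within the cap, no reduction.

€375,596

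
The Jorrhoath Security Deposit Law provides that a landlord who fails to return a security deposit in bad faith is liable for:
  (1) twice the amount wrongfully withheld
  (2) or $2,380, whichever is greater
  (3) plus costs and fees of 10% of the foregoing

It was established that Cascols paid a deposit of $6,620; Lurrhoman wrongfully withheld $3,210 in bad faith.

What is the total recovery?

$7,062

Doubled: 2 × $3,210 = $6,420
Minimum $2,380: $6,420 meets the minimum, no increase.
Costs and fees: 10% of $6,420 = $642
Total recovery: $6,420 + $642 = $7,062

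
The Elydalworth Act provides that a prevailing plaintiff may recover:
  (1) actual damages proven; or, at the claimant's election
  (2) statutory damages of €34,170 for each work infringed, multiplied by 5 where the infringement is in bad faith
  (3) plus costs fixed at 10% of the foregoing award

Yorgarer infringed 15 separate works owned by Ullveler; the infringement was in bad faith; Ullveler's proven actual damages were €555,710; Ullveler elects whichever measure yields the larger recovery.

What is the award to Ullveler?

Statutory damages: 15 × €34,170 = €512,550
Multiplied by 5: 5 × €512,550 = €2,562,750
Greater of actual damages (€555,710) or enhanced statutory damages (€2,562,750): €2,562,750
Costs: 10% of €2,562,750 = €256,275
Award plus costs: €2,562,750 + €256,275 = €2,819,025

€2,819,025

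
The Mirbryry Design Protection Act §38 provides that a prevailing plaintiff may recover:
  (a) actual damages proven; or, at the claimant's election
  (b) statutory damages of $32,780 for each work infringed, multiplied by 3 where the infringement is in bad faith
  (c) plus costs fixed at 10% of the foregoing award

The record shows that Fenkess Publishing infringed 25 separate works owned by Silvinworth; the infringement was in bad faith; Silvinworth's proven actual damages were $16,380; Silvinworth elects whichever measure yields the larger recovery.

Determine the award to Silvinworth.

Statutory damages: 25 × $32,780 = $819,500
Trebled: 3 × $819,500 = $2,458,500
Greater of actual damages ($16,380) or enhanced statutory damages ($2,458,500): $2,458,500
Costs: 10% of $2,458,500 = $245,850
Award plus costs: $2,458,500 + $245,850 = $2,704,350

$2,704,350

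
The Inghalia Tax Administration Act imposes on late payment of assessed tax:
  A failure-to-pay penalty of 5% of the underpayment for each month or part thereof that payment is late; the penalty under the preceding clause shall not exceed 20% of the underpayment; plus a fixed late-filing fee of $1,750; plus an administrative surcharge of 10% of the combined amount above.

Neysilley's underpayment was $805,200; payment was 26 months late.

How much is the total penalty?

Accrued rate: 5% × 26 = 130%, capped at 20% → 20%
Failure-to-pay penalty: 20% of $805,200 = $161,040
Penalty before surcharge: $161,040 + $1,750 = $162,790
Administrative surcharge: 10% of $162,790 = $16,279
Total penalty: $162,790 + $16,279 = $179,069

$179,069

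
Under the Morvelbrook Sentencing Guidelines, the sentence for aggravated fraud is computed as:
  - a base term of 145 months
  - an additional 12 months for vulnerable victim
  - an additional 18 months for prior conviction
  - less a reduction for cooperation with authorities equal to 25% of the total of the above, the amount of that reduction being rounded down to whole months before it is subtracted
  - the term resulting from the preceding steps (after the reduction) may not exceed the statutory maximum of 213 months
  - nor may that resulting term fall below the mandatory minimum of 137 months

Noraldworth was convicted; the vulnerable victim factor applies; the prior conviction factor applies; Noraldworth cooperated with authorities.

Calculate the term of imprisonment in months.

137 months

Vulnerable victim enhancement: +12 months
Prior conviction enhancement: +18 months
Adjusted term: 145 months + 12 months + 18 months = 175 months
Cooperation with authorities reduction: 25% of 175 months = 43 months (rounded down)
After reduction: 175 − 43 = 132 months
Cap at 213 months: 132 months is within the cap, no reduction.
Minimum 137 months: 132 months is below the minimum → 137 months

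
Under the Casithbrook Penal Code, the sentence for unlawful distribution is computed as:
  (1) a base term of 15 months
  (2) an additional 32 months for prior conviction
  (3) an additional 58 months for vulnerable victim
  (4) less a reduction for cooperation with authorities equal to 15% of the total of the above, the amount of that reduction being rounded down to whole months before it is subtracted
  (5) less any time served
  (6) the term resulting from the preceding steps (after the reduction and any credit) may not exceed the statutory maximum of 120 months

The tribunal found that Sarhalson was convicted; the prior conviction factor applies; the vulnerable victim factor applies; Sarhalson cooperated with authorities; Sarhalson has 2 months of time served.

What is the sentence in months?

88 months

Prior conviction enhancement: +32 months
Vulnerable victim enhancement: +58 months
Adjusted term: 15 months + 32 months + 58 months = 105 months
Cooperation with authorities reduction: 15% of 105 months = 15 months (rounded down)
After reduction: 105 − 15 = 90 months
Less time served: 90 months − 2 months = 88 months
Cap at 120 months: 88 months is within the cap, no reduction.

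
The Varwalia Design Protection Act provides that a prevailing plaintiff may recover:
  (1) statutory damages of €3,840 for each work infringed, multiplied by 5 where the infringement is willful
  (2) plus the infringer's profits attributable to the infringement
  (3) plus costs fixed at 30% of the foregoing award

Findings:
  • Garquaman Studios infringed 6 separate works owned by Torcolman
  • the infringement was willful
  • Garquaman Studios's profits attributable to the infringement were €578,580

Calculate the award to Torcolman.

Statutory damages: 6 × €3,840 = €23,040
Multiplied by 5: 5 × €23,040 = €115,200
Combined award: €115,200 + €578,580 = €693,780
Costs: 30% of €693,780 = €208,134
Award plus costs: €693,780 + €208,134 = €901,914

Award: €901,914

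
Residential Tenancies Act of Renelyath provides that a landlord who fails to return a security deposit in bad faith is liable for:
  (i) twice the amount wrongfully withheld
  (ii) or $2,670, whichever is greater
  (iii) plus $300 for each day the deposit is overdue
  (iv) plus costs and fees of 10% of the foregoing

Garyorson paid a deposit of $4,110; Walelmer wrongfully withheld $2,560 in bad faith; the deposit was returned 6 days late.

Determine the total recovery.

$7,612

Doubled: 2 × $2,560 = $5,120
Minimum $2,670: $5,120 meets the minimum, no increase.
Late-return penalty: 6 × $300 = $1,800
Damages plus late penalty: $5,120 + $1,800 = $6,920
Costs and fees: 10% of $6,920 = $692
Total recovery: $6,920 + $692 = $7,612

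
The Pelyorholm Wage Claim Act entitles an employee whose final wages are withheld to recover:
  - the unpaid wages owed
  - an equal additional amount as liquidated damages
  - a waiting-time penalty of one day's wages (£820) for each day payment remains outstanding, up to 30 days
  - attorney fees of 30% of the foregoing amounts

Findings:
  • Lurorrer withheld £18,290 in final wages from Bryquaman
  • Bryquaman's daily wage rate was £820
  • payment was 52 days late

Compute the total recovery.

£79,534

Liquidated damages (equal amount): £18,290
Penalty days: min(52, 30) = 30
Waiting-time penalty: 30 × £820 = £24,600
Subtotal: £18,290 + £18,290 + £24,600 = £61,180
Attorney fees: 30% of £61,180 = £18,354
Total award: £61,180 + £18,354 = £79,534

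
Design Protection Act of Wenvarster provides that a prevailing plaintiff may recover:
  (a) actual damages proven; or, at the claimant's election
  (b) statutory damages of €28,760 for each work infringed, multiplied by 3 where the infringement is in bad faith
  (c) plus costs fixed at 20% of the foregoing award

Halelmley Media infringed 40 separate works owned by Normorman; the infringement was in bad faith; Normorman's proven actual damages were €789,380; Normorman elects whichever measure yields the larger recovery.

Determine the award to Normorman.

Award: €4,141,440

Statutory damages: 40 × €28,760 = €1,150,400
Trebled: 3 × €1,150,400 = €3,451,200
Greater of actual damages (€789,380) or enhanced statutory damages (€3,451,200): €3,451,200
Costs: 20% of €3,451,200 = €690,240
Award plus costs: €3,451,200 + €690,240 = €4,141,440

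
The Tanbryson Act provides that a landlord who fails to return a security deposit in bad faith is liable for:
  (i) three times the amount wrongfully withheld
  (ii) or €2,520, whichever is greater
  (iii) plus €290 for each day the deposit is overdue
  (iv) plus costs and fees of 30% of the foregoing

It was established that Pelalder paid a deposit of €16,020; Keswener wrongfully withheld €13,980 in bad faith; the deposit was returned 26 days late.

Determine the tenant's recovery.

Trebled: 3 × €13,980 = €41,940
Minimum €2,520: €41,940 meets the minimum, no increase.
Late-return penalty: 26 × €290 = €7,540
Damages plus late penalty: €41,940 + €7,540 = €49,480
Costs and fees: 30% of €49,480 = €14,844
Total recovery: €49,480 + €14,844 = €64,324

€64,324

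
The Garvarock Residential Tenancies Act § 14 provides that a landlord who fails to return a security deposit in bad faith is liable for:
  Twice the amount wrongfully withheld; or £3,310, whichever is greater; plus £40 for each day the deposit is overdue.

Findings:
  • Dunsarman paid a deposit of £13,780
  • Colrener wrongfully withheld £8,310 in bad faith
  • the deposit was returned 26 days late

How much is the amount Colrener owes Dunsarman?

Doubled: 2 × £8,310 = £16,620
Minimum £3,310: £16,620 meets the minimum, no increase.
Late-return penalty: 26 × £40 = £1,040
Damages plus late penalty: £16,620 + £1,040 = £17,660

£17,660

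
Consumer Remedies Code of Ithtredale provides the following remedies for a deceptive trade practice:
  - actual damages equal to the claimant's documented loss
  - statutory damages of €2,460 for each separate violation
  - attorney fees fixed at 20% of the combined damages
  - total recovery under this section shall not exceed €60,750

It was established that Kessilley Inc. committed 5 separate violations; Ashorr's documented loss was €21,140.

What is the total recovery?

€40,128

Statutory damages: 5 × €2,460 = €12,300
Combined damages: €21,140 + €12,300 = €33,440
Attorney fees: 20% of €33,440 = €6,688
Total before cap: €33,440 + €6,688 = €40,128
Cap at €60,750: €40,128 is within the cap, no reduction.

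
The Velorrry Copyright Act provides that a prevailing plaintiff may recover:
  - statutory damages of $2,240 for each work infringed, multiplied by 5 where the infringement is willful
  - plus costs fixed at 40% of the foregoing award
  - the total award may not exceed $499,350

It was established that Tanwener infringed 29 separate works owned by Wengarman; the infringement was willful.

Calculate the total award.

Statutory damages: 29 × $2,240 = $64,960
Multiplied by 5: 5 × $64,960 = $324,800
Costs: 40% of $324,800 = $129,920
Award plus costs: $324,800 + $129,920 = $454,720
Cap at $499,350: $454,720 is within the cap, no reduction.

Award: $454,720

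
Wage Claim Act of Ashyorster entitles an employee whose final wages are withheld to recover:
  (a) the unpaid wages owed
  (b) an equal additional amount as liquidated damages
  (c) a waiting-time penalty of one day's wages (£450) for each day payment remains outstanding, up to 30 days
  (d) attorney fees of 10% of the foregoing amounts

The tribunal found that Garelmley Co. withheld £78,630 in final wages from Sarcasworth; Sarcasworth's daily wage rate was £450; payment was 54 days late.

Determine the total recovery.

Liquidated damages (equal amount): £78,630
Penalty days: min(54, 30) = 30
Waiting-time penalty: 30 × £450 = £13,500
Subtotal: £78,630 + £78,630 + £13,500 = £170,760
Attorney fees: 10% of £170,760 = £17,076
Total award: £170,760 + £17,076 = £187,836

£187,836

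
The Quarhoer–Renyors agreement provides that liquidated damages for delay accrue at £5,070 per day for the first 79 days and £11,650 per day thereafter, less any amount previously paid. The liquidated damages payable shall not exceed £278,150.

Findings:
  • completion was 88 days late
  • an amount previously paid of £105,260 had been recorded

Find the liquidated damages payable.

First 79 days: 79 × £5,070 = £400,530
Remaining days: (88 − 79) × £11,650 = £104,850
Accrued per-day damages: £400,530 + £104,850 = £505,380
Less amount previously paid: £505,380 − £105,260 = £400,120
Cap at £278,150: £400,120 exceeds the cap → £278,150

£278,150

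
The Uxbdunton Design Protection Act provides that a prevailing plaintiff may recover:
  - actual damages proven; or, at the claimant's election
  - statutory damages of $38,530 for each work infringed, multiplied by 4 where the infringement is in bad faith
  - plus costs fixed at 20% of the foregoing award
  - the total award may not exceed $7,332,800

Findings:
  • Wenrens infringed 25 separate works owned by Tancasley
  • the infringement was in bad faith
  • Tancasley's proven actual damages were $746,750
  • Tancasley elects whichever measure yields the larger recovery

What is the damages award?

Statutory damages: 25 × $38,530 = $963,250
Multiplied by 4: 4 × $963,250 = $3,853,000
Greater of actual damages ($746,750) or enhanced statutory damages ($3,853,000): $3,853,000
Costs: 20% of $3,853,000 = $770,600
Award plus costs: $3,853,000 + $770,600 = $4,623,600
Cap at $7,332,800: $4,623,600 is within the cap, no reduction.

$4,623,600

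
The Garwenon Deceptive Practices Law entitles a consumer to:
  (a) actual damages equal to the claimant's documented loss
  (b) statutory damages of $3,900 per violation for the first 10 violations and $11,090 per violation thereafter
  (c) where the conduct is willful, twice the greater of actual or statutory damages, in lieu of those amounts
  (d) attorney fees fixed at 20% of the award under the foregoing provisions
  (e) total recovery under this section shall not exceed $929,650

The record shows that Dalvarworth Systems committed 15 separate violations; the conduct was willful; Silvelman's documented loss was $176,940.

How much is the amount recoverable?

$424,656

First 10 violations: 10 × $3,900 = $39,000
Remaining violations: (15 − 10) × $11,090 = $55,450
Statutory damages: $39,000 + $55,450 = $94,450
Greater of actual damages ($176,940) or statutory damages ($94,450): $176,940
Doubled: 2 × $176,940 = $353,880
Attorney fees: 20% of $353,880 = $70,776
Total before cap: $353,880 + $70,776 = $424,656
Cap at $929,650: $424,656 is within the cap, no reduction.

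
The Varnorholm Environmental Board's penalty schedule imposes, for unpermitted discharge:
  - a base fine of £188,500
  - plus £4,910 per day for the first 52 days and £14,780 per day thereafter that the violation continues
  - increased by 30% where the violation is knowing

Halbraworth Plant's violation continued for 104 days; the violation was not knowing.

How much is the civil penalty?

£1,212,380

First 52 days: 52 × £4,910 = £255,320
Remaining days: (104 − 52) × £14,780 = £768,560
Per-day component: £255,320 + £768,560 = £1,023,880
Base plus per-day: £188,500 + £1,023,880 = £1,212,380
The violation was not knowing: no 30% increase.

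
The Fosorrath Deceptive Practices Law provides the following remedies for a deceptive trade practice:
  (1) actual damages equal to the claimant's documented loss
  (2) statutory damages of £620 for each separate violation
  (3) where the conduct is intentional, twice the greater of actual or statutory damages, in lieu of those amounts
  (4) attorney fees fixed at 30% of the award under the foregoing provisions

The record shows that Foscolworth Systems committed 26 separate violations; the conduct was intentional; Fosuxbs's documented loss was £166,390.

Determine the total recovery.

Total recovery: £432,614

Statutory damages: 26 × £620 = £16,120
Greater of actual damages (£166,390) or statutory damages (£16,120): £166,390
Doubled: 2 × £166,390 = £332,780
Attorney fees: 30% of £332,780 = £99,834
Total recovery: £332,780 + £99,834 = £432,614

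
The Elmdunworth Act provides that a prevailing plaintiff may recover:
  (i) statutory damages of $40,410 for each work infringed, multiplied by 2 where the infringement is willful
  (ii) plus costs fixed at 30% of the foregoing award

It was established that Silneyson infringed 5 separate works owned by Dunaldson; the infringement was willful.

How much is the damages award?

Award: $525,330

Statutory damages: 5 × $40,410 = $202,050
Doubled: 2 × $202,050 = $404,100
Costs: 30% of $404,100 = $121,230
Award plus costs: $404,100 + $121,230 = $525,330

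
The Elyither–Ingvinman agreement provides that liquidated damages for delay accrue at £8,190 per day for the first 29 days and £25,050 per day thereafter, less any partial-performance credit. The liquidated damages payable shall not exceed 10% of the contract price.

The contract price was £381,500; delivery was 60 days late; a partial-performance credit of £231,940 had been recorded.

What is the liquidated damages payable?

£38,150

First 29 days: 29 × £8,190 = £237,510
Remaining days: (60 − 29) × £25,050 = £776,550
Accrued per-day damages: £237,510 + £776,550 = £1,014,060
Less partial-performance credit: £1,014,060 − £231,940 = £782,120
Cap: 10% of £381,500 = £38,150
Cap at £38,150: £782,120 exceeds the cap → £38,150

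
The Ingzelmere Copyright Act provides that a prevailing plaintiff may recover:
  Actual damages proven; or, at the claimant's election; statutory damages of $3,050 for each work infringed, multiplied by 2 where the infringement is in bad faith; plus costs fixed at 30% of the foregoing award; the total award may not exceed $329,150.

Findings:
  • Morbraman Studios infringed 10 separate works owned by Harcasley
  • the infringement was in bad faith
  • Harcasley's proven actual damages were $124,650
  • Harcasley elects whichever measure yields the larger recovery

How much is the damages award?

Statutory damages: 10 × $3,050 = $30,500
Doubled: 2 × $30,500 = $61,000
Greater of actual damages ($124,650) or enhanced statutory damages ($61,000): $124,650
Costs: 30% of $124,650 = $37,395
Award plus costs: $124,650 + $37,395 = $162,045
Cap at $329,150: $162,045 is within the cap, no reduction.

Award: $162,045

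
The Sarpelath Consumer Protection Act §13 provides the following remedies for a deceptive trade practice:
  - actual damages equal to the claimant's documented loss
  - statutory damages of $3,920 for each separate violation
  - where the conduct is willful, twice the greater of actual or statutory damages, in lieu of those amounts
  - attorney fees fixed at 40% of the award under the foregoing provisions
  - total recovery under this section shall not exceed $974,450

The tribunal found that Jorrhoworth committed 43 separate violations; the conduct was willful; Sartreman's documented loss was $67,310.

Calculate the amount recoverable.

Statutory damages: 43 × $3,920 = $168,560
Greater of actual damages ($67,310) or statutory damages ($168,560): $168,560
Doubled: 2 × $168,560 = $337,120
Attorney fees: 40% of $337,120 = $134,848
Total before cap: $337,120 + $134,848 = $471,968
Cap at $974,450: $471,968 is within the cap, no reduction.

$471,968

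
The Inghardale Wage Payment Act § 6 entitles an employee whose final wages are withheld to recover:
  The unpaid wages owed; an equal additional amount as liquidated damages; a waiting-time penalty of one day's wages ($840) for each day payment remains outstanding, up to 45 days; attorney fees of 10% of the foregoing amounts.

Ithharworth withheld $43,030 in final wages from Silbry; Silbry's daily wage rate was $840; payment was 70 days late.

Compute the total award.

$136,246

Liquidated damages (equal amount): $43,030
Penalty days: min(70, 45) = 45
Waiting-time penalty: 45 × $840 = $37,800
Subtotal: $43,030 + $43,030 + $37,800 = $123,860
Attorney fees: 10% of $123,860 = $12,386
Total award: $123,860 + $12,386 = $136,246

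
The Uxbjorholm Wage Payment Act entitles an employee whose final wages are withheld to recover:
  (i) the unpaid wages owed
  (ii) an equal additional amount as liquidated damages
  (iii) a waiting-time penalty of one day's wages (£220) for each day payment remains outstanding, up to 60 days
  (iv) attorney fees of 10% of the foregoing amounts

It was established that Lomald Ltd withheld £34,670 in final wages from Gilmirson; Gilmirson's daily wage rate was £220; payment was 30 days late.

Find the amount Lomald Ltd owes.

£83,534

Liquidated damages (equal amount): £34,670
Penalty days: min(30, 60) = 30
Waiting-time penalty: 30 × £220 = £6,600
Subtotal: £34,670 + £34,670 + £6,600 = £75,940
Attorney fees: 10% of £75,940 = £7,594
Total award: £75,940 + £7,594 = £83,534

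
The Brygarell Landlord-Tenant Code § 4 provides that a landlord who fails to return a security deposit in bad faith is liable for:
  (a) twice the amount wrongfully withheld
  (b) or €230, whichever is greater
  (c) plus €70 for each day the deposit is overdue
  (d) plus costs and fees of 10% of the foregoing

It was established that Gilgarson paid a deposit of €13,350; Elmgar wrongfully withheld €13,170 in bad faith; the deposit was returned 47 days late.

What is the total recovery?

Doubled: 2 × €13,170 = €26,340
Minimum €230: €26,340 meets the minimum, no increase.
Late-return penalty: 47 × €70 = €3,290
Damages plus late penalty: €26,340 + €3,290 = €29,630
Costs and fees: 10% of €29,630 = €2,963
Total recovery: €29,630 + €2,963 = €32,593

€32,593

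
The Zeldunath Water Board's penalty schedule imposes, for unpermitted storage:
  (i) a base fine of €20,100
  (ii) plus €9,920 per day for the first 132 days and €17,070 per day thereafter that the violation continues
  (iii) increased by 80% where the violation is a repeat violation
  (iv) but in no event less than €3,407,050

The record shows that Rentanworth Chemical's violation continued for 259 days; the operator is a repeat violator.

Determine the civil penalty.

Civil penalty: €6,295,374

First 132 days: 132 × €9,920 = €1,309,440
Remaining days: (259 − 132) × €17,070 = €2,167,890
Per-day component: €1,309,440 + €2,167,890 = €3,477,330
Base plus per-day: €20,100 + €3,477,330 = €3,497,430
Enhancement: 80% of €3,497,430 = €2,797,944
Enhanced fine: €3,497,430 + €2,797,944 = €6,295,374
Minimum €3,407,050: €6,295,374 meets the minimum, no increase.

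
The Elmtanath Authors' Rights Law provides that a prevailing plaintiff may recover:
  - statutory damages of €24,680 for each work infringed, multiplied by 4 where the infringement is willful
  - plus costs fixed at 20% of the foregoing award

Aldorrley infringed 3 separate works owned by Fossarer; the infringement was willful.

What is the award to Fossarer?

Statutory damages: 3 × €24,680 = €74,040
Multiplied by 4: 4 × €74,040 = €296,160
Costs: 20% of €296,160 = €59,232
Award plus costs: €296,160 + €59,232 = €355,392

€355,392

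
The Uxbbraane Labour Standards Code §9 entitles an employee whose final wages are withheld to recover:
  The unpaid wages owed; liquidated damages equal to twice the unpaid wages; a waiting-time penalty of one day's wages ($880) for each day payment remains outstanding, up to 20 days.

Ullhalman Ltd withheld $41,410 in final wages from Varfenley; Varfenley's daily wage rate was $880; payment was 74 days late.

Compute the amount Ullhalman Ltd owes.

Doubled: 2 × $41,410 = $82,820
Penalty days: min(74, 20) = 20
Waiting-time penalty: 20 × $880 = $17,600
Total award: $41,410 + $82,820 + $17,600 = $141,830

$141,830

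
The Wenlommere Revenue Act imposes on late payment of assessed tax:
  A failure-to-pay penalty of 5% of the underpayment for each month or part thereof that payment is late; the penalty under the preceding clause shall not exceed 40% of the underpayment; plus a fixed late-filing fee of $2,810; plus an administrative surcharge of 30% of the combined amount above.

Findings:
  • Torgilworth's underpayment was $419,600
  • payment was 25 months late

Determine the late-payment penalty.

$221,845

Accrued rate: 5% × 25 = 125%, capped at 40% → 40%
Failure-to-pay penalty: 40% of $419,600 = $167,840
Penalty before surcharge: $167,840 + $2,810 = $170,650
Administrative surcharge: 30% of $170,650 = $51,195
Total penalty: $170,650 + $51,195 = $221,845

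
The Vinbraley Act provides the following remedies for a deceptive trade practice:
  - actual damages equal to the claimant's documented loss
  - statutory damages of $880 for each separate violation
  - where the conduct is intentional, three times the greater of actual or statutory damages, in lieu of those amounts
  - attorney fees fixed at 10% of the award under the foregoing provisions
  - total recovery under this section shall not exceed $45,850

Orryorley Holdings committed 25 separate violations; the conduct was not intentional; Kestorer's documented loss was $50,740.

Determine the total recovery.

$45,850

Statutory damages: 25 × $880 = $22,000
Conduct not intentional: the in-lieu enhancement does not apply.
Actual plus statutory damages: $50,740 + $22,000 = $72,740
Attorney fees: 10% of $72,740 = $7,274
Total before cap: $72,740 + $7,274 = $80,014
Cap at $45,850: $80,014 exceeds the cap → $45,850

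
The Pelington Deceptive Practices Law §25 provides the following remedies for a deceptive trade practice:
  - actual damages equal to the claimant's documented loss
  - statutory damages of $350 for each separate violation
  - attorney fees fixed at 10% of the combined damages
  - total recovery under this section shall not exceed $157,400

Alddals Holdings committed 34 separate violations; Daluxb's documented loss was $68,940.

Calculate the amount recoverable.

Statutory damages: 34 × $350 = $11,900
Combined damages: $68,940 + $11,900 = $80,840
Attorney fees: 10% of $80,840 = $8,084
Total before cap: $80,840 + $8,084 = $88,924
Cap at $157,400: $88,924 is within the cap, no reduction.

Total recovery: $88,924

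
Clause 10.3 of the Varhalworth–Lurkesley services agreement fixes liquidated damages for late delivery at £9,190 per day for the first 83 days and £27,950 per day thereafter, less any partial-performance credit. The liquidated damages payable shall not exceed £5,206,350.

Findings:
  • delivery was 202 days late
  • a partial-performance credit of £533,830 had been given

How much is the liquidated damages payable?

£3,554,990

First 83 days: 83 × £9,190 = £762,770
Remaining days: (202 − 83) × £27,950 = £3,326,050
Accrued per-day damages: £762,770 + £3,326,050 = £4,088,820
Less partial-performance credit: £4,088,820 − £533,830 = £3,554,990
Cap at £5,206,350: £3,554,990 is within the cap, no reduction.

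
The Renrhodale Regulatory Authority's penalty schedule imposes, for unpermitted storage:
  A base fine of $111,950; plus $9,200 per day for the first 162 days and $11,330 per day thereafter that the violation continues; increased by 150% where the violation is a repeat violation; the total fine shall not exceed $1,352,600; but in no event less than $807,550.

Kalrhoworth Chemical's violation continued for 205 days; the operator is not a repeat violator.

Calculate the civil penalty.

First 162 days: 162 × $9,200 = $1,490,400
Remaining days: (205 − 162) × $11,330 = $487,190
Per-day component: $1,490,400 + $487,190 = $1,977,590
Base plus per-day: $111,950 + $1,977,590 = $2,089,540
The operator is not a repeat violator: no 150% increase.
Cap at $1,352,600: $2,089,540 exceeds the cap → $1,352,600
Minimum $807,550: $1,352,600 meets the minimum, no increase.

$1,352,600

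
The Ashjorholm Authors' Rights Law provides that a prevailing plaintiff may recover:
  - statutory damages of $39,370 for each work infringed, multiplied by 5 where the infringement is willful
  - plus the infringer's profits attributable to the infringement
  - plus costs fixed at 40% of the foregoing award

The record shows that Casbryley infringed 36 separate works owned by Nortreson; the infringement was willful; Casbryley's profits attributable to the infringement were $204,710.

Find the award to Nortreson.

$10,207,834

Statutory damages: 36 × $39,370 = $1,417,320
Multiplied by 5: 5 × $1,417,320 = $7,086,600
Combined award: $7,086,600 + $204,710 = $7,291,310
Costs: 40% of $7,291,310 = $2,916,524
Award plus costs: $7,291,310 + $2,916,524 = $10,207,834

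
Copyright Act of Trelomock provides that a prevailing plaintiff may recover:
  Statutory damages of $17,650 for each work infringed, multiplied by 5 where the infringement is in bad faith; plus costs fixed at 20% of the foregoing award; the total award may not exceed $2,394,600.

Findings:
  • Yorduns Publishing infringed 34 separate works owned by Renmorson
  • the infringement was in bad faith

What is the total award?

Statutory damages: 34 × $17,650 = $600,100
Multiplied by 5: 5 × $600,100 = $3,000,500
Costs: 20% of $3,000,500 = $600,100
Award plus costs: $3,000,500 + $600,100 = $3,600,600
Cap at $2,394,600: $3,600,600 exceeds the cap → $2,394,600

$2,394,600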